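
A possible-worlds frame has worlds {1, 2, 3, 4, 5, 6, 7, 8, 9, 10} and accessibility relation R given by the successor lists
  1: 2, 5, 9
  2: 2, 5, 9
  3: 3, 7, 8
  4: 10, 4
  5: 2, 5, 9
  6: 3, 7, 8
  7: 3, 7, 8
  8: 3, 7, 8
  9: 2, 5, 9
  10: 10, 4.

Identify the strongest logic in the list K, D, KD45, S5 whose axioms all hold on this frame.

Serial (axiom D): yes — every world has a successor (e.g. 1 R 2).
Euclidean (axiom 5): yes — any two successors of a common world are R-related.
Transitive (axiom 4): yes — every two-step R-path is closed by a direct edge.
Reflexive (axiom T): no — 1 is not related to itself.
So F validates K, D, KD45; S5 would additionally require R to be reflexive. The strongest is KD45.

KD45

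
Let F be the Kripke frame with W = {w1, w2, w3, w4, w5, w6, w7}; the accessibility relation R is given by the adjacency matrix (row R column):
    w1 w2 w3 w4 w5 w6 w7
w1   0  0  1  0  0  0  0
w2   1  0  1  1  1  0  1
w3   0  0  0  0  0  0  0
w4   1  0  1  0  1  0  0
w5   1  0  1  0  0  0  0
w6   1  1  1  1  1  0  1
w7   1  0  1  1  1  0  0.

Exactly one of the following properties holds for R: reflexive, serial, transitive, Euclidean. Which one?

Reflexive: no — w1 is not related to itself.
Serial: no — w3 has no R-successor.
Transitive: yes — every two-step R-path is closed by a direct edge.
Euclidean: no — w2 R w1 and w2 R w4, but not w1 R w4.
Only transitive holds.

transitive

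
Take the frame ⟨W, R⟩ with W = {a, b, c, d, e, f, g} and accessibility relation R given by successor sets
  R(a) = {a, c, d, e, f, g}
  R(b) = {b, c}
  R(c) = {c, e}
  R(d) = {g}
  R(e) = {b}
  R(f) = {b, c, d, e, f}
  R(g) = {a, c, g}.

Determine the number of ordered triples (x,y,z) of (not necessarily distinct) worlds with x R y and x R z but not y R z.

Enumerating: (a,c,a), (a,c,d), (a,c,f), (a,c,g), (a,d,a), (a,d,c), (a,d,d), (a,d,e), (a,d,f), (a,e,a), (a,e,c), (a,e,d), … and 28 more.
Total: 40.

40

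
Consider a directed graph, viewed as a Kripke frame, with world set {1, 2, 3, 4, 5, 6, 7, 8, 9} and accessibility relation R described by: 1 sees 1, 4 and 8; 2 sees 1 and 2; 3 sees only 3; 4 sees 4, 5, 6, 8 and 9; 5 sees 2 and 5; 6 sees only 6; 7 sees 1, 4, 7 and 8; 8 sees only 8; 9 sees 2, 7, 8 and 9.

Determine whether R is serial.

Yes

Serial: yes — every world has a successor (e.g. 1 R 1).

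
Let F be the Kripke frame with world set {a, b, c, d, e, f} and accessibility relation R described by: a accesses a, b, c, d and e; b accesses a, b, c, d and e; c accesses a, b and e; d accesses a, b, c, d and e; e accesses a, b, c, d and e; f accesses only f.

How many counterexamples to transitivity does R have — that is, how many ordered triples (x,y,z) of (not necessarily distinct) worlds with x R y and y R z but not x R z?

6

Enumerating: (c,a,c), (c,a,d), (c,b,c), (c,b,d), (c,e,c), (c,e,d).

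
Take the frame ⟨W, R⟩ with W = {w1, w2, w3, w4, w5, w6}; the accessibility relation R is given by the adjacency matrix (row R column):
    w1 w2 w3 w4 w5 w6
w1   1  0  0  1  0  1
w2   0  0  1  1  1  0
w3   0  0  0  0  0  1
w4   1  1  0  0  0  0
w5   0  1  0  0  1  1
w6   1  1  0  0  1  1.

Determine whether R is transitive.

No

Transitive: no — w1 R w4 and w4 R w2, but not w1 R w2.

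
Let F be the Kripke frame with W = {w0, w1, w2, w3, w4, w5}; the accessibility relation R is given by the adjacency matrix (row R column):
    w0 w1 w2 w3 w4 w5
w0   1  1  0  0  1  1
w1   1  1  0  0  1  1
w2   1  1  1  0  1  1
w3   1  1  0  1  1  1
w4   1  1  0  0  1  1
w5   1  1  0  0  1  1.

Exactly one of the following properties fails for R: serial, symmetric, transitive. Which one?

symmetric

Serial: yes — every world has a successor (e.g. w0 R w0).
Symmetric: no — w2 R w0 but not w0 R w2.
Transitive: yes — every two-step R-path is closed by a direct edge.
Only symmetric fails.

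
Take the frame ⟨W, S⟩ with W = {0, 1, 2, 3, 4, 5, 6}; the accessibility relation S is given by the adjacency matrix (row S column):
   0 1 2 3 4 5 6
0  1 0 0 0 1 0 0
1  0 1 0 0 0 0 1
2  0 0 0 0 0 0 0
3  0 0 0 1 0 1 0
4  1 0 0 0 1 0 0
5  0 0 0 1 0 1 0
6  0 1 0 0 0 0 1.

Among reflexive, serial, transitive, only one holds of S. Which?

transitive

Reflexive: no — 2 is not related to itself.
Serial: no — 2 has no S-successor.
Transitive: yes — every two-step S-path is closed by a direct edge.
Only transitive holds.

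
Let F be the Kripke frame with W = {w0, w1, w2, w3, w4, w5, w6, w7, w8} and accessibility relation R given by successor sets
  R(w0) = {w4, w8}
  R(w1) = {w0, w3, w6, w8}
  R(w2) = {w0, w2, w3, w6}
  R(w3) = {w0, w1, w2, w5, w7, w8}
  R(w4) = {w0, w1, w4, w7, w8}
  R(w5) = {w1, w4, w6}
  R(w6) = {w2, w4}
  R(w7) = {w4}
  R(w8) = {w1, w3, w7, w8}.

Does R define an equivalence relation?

Reflexive: no — w0 is not related to itself.
Symmetric: no — w0 R w8 but not w8 R w0.
Transitive: no — w0 R w4 and w4 R w1, but not w0 R w1.
So R is not an equivalence relation.

No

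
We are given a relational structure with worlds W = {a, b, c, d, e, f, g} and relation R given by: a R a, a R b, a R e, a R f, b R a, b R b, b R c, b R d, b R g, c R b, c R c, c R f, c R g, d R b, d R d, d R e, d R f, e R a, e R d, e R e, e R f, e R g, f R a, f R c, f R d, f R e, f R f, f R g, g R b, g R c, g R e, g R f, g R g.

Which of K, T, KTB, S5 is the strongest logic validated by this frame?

KTB

Reflexive (axiom T): yes — every world is R-related to itself.
Symmetric (axiom B): yes — every pair in R has its reverse in R.
Euclidean (axiom 5): no — a R b and a R e, but not b R e.
So F validates K, T, KTB; S5 would additionally require R to be Euclidean. The strongest is KTB.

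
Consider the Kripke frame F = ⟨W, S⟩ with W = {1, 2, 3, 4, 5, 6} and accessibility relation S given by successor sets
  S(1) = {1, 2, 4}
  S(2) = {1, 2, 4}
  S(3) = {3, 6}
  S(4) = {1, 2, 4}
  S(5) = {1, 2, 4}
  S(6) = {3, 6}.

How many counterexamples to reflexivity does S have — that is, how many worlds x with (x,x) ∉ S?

1

Enumerating: 5.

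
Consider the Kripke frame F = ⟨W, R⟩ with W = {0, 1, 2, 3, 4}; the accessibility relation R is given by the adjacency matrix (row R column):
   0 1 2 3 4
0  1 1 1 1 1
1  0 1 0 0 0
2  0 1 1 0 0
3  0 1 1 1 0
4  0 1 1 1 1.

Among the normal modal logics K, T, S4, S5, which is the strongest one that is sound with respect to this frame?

Reflexive (axiom T): yes — every world is R-related to itself.
Transitive (axiom 4): yes — every two-step R-path is closed by a direct edge.
Euclidean (axiom 5): no — 0 R 1 and 0 R 2, but not 1 R 2.
So F validates K, T, S4; S5 would additionally require R to be Euclidean. The strongest is S4.

S4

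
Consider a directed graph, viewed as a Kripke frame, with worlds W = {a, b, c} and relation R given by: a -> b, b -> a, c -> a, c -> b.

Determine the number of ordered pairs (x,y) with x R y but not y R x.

Enumerating: (c,a), (c,b).

2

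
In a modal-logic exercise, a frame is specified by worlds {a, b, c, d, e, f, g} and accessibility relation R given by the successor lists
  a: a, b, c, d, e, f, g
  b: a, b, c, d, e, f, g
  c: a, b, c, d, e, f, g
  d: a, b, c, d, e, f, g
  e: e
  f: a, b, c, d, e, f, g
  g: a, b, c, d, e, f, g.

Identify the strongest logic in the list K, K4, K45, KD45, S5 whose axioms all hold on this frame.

K4

Transitive (axiom 4): yes — every two-step R-path is closed by a direct edge.
Euclidean (axiom 5): no — a R e and a R b, but not e R b.
Serial (axiom D): yes — every world has a successor (e.g. a R a).
Reflexive (axiom T): yes — every world is R-related to itself.
So F validates K, K4; K45 would additionally require R to be Euclidean. The strongest is K4.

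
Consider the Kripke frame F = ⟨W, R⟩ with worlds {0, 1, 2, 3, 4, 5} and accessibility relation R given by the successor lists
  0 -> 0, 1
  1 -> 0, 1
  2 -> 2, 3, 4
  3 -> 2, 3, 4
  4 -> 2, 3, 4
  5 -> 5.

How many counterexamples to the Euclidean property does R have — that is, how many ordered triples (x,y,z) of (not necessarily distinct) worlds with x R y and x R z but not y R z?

R is Euclidean; there are no such tuples.

0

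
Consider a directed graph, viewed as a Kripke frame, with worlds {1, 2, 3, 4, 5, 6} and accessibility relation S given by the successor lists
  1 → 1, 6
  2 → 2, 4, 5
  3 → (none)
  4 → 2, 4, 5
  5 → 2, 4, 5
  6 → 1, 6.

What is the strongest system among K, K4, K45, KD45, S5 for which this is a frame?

K45

Transitive (axiom 4): yes — every two-step S-path is closed by a direct edge.
Euclidean (axiom 5): yes — any two successors of a common world are S-related.
Serial (axiom D): no — 3 has no S-successor.
Reflexive (axiom T): no — 3 is not related to itself.
So F validates K, K4, K45; KD45 would additionally require S to be serial. The strongest is K45.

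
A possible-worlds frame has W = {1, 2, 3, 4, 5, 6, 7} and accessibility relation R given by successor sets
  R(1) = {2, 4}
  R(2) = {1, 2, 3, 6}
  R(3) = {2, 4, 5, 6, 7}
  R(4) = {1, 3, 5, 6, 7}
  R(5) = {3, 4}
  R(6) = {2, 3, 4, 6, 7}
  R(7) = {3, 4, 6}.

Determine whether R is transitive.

Transitive: no — 1 R 2 and 2 R 3, but not 1 R 3.

No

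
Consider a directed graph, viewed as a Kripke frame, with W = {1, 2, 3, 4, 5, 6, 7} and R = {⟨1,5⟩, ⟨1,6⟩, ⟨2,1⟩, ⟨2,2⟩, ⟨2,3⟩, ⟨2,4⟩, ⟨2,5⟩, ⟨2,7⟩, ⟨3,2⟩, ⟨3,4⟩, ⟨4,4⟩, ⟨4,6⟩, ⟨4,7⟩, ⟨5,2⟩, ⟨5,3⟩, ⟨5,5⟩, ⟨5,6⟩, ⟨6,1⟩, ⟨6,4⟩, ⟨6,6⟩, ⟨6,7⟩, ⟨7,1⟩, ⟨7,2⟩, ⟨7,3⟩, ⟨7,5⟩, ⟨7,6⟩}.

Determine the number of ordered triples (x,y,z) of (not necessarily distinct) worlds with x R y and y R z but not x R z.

Enumerating: (1,5,2), (1,5,3), (1,6,1), (1,6,4), (1,6,7), (2,1,6), (2,4,6), (2,5,6), (2,7,6), (3,2,1), (3,2,3), (3,2,5), … and 24 more.
Total: 36.

36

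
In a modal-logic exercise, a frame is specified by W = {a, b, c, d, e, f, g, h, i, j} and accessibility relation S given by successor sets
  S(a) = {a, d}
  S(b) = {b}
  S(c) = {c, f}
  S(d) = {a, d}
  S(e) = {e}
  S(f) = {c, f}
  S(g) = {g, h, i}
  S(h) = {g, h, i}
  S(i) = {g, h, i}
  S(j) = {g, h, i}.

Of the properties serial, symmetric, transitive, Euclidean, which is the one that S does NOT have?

Serial: yes — every world has a successor (e.g. a S a).
Symmetric: no — j S g but not g S j.
Transitive: yes — every two-step S-path is closed by a direct edge.
Euclidean: yes — any two successors of a common world are S-related.
Only symmetric fails.

symmetric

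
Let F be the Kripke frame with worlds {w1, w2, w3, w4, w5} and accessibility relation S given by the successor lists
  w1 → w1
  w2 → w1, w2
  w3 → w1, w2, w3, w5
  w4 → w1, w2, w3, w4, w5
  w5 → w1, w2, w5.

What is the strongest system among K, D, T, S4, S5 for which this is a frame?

S4

Serial (axiom D): yes — every world has a successor (e.g. w1 S w1).
Reflexive (axiom T): yes — every world is S-related to itself.
Transitive (axiom 4): yes — every two-step S-path is closed by a direct edge.
Euclidean (axiom 5): no — w3 S w1 and w3 S w2, but not w1 S w2.
So F validates K, D, T, S4; S5 would additionally require S to be Euclidean. The strongest is S4.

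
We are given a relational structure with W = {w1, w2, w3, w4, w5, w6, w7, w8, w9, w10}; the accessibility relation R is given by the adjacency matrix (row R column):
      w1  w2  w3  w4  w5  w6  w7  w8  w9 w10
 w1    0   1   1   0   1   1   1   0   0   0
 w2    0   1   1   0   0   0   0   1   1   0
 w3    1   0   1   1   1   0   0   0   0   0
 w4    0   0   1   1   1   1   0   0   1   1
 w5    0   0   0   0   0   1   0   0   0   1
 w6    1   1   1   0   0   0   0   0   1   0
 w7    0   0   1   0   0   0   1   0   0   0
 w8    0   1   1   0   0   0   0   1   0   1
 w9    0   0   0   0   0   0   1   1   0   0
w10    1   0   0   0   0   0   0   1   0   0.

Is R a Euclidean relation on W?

Euclidean: no — w1 R w2 and w1 R w5, but not w2 R w5.

No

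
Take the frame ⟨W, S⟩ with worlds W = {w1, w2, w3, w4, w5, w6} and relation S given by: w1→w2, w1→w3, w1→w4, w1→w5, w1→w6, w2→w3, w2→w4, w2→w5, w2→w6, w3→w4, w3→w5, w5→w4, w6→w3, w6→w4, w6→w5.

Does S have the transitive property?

Transitive: yes — every two-step S-path is closed by a direct edge.

Yes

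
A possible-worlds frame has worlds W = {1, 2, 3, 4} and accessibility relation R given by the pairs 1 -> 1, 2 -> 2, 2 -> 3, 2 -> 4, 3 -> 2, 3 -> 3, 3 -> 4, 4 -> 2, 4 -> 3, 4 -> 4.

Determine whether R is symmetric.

Yes

Symmetric: yes — every pair in R has its reverse in R.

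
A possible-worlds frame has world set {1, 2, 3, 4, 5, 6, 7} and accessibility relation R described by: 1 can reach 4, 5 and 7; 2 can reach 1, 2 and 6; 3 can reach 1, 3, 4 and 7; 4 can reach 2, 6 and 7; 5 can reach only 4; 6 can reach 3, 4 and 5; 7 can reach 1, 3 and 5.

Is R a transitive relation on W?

No

Transitive: no — 1 R 4 and 4 R 2, but not 1 R 2.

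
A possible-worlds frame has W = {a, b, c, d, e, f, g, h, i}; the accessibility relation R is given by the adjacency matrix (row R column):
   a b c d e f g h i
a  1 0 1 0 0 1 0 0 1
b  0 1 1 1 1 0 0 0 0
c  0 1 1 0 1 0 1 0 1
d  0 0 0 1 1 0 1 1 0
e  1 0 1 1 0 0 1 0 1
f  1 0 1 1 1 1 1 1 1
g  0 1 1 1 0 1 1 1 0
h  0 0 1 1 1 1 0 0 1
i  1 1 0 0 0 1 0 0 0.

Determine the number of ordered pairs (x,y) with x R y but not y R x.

Enumerating: (a,c), (b,d), (b,e), (c,i), (e,a), (e,g), (e,i), (f,c), (f,d), (f,e), (g,b), (g,h), (h,c), (h,e), (h,i), (i,b).

16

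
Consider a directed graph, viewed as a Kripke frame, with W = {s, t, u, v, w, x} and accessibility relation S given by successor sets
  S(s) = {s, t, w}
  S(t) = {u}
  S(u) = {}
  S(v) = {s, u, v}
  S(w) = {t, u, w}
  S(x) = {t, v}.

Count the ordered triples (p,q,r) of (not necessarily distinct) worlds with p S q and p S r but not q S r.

18

Enumerating: (s,t,s), (s,t,t), (s,t,w), (s,w,s), (t,u,u), (v,s,u), (v,s,v), (v,u,s), (v,u,u), (v,u,v), (w,t,t), (w,t,w), (w,u,t), (w,u,u), (w,u,w), (x,t,t), (x,t,v), (x,v,t).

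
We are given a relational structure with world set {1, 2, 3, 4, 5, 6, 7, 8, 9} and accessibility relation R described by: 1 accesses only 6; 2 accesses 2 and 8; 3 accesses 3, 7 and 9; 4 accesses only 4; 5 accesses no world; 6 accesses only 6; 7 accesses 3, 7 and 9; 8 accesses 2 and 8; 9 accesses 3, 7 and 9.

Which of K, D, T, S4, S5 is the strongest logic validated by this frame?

Serial (axiom D): no — 5 has no R-successor.
Reflexive (axiom T): no — 1 is not related to itself.
Transitive (axiom 4): yes — every two-step R-path is closed by a direct edge.
Euclidean (axiom 5): yes — any two successors of a common world are R-related.
So F validates K; D would additionally require R to be serial. The strongest is K.

K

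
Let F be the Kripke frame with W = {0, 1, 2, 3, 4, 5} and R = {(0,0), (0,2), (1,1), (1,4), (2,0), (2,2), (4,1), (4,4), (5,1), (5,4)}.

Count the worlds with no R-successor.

1

Enumerating: 3.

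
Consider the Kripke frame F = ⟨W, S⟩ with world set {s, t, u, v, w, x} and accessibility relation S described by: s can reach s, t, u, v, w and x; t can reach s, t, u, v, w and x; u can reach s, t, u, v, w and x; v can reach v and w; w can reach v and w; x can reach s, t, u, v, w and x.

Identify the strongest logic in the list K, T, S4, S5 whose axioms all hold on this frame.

S4

Reflexive (axiom T): yes — every world is S-related to itself.
Transitive (axiom 4): yes — every two-step S-path is closed by a direct edge.
Euclidean (axiom 5): no — s S v and s S t, but not v S t.
So F validates K, T, S4; S5 would additionally require S to be Euclidean. The strongest is S4.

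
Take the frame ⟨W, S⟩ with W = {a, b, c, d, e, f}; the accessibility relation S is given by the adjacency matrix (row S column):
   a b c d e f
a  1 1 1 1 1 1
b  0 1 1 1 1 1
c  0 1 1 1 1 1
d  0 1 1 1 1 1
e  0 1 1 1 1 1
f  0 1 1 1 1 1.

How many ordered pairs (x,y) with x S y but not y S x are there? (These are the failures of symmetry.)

5

Enumerating: (a,b), (a,c), (a,d), (a,e), (a,f).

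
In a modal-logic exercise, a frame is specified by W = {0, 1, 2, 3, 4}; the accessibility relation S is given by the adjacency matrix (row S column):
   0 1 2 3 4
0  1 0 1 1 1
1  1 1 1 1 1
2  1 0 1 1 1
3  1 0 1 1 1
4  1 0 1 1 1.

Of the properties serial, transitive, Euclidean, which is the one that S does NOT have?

Euclidean

Serial: yes — every world has a successor (e.g. 0 S 0).
Transitive: yes — every two-step S-path is closed by a direct edge.
Euclidean: no — 1 S 0 and 1 S 1, but not 0 S 1.
Only Euclidean fails.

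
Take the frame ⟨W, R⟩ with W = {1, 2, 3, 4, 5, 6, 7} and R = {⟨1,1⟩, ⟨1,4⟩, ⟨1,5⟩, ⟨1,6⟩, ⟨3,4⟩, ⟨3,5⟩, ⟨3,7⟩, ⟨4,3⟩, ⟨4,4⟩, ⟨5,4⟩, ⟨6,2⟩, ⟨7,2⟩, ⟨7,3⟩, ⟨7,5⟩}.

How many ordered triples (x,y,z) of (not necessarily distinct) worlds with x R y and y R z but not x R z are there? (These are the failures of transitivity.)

11

Enumerating: (1,4,3), (1,6,2), (3,4,3), (3,7,2), (3,7,3), (4,3,5), (4,3,7), (5,4,3), (7,3,4), (7,3,7), (7,5,4).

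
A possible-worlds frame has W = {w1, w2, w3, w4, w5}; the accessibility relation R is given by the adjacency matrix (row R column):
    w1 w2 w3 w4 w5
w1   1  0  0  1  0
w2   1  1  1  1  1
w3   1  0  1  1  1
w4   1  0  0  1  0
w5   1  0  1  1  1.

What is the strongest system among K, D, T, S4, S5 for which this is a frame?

S4

Serial (axiom D): yes — every world has a successor (e.g. w1 R w1).
Reflexive (axiom T): yes — every world is R-related to itself.
Transitive (axiom 4): yes — every two-step R-path is closed by a direct edge.
Euclidean (axiom 5): no — w2 R w1 and w2 R w3, but not w1 R w3.
So F validates K, D, T, S4; S5 would additionally require R to be Euclidean. The strongest is S4.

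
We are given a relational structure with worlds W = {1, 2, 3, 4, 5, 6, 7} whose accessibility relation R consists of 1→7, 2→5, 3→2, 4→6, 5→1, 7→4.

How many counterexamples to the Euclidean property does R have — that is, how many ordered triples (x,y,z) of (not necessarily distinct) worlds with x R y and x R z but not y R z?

Enumerating: (1,7,7), (2,5,5), (3,2,2), (4,6,6), (5,1,1), (7,4,4).

6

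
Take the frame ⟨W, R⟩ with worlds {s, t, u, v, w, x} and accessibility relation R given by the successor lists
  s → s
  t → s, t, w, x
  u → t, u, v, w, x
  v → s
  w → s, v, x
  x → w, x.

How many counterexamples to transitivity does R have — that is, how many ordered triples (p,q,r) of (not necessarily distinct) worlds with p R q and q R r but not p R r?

Enumerating: (t,w,v), (u,t,s), (u,v,s), (u,w,s), (w,x,w), (x,w,s), (x,w,v).

7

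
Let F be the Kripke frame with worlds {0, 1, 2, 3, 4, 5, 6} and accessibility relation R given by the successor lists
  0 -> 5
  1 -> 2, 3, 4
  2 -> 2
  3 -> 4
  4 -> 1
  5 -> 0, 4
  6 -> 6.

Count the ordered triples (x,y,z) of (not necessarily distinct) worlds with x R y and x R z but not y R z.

14

Enumerating: (0,5,5), (1,2,3), (1,2,4), (1,3,2), (1,3,3), (1,4,2), (1,4,3), (1,4,4), (3,4,4), (4,1,1), (5,0,0), (5,0,4), (5,4,0), (5,4,4).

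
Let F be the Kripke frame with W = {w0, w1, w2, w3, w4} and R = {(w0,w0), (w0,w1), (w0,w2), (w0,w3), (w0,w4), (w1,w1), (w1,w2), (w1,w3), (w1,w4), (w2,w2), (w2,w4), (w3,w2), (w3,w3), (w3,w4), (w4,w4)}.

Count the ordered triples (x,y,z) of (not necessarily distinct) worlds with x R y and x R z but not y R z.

20

Enumerating: (w0,w1,w0), (w0,w2,w0), (w0,w2,w1), (w0,w2,w3), (w0,w3,w0), (w0,w3,w1), (w0,w4,w0), (w0,w4,w1), (w0,w4,w2), (w0,w4,w3), (w1,w2,w1), (w1,w2,w3), … and 8 more.
Total: 20.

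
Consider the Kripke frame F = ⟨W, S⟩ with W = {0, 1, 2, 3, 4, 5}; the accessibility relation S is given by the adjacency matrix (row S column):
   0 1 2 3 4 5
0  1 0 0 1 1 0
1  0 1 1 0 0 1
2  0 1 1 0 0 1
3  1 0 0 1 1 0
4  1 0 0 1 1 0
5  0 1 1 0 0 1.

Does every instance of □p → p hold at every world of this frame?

Yes

Axiom T corresponds to the accessibility relation being reflexive.
Reflexive: yes — every world is S-related to itself.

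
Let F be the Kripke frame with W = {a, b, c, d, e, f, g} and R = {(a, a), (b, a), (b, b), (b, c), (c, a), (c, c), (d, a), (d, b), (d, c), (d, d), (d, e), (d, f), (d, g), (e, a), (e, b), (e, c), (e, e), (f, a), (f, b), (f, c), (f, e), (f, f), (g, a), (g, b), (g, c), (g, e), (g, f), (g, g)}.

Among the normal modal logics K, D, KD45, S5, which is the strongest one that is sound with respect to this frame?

D

Serial (axiom D): yes — every world has a successor (e.g. a R a).
Euclidean (axiom 5): no — b R a and b R c, but not a R c.
Transitive (axiom 4): yes — every two-step R-path is closed by a direct edge.
Reflexive (axiom T): yes — every world is R-related to itself.
So F validates K, D; KD45 would additionally require R to be Euclidean. The strongest is D.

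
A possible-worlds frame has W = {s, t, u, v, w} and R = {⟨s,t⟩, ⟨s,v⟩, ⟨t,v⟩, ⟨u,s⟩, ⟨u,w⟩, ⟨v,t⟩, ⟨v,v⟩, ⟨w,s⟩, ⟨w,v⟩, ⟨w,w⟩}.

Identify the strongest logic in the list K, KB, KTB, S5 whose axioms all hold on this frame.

Symmetric (axiom B): no — s R t but not t R s.
Reflexive (axiom T): no — s is not related to itself.
Euclidean (axiom 5): no — u R s and u R w, but not s R w.
So F validates K; KB would additionally require R to be symmetric. The strongest is K.

K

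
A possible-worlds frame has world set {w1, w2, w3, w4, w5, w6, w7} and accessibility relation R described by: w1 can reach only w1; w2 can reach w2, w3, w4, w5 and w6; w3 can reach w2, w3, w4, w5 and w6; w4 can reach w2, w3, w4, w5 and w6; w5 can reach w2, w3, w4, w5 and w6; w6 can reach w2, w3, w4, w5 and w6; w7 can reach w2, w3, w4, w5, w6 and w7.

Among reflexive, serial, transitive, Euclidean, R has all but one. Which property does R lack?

Euclidean

Reflexive: yes — every world is R-related to itself.
Serial: yes — every world has a successor (e.g. w1 R w1).
Transitive: yes — every two-step R-path is closed by a direct edge.
Euclidean: no — w7 R w2 and w7 R w7, but not w2 R w7.
Only Euclidean fails.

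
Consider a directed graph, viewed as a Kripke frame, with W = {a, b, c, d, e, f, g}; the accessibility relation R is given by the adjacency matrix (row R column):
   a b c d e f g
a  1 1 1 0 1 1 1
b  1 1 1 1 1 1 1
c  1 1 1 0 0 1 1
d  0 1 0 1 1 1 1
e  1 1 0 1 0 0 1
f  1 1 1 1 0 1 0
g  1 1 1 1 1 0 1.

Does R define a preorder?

Reflexive: no — e is not related to itself.
Transitive: no — a R b and b R d, but not a R d.
So R is not a preorder.

No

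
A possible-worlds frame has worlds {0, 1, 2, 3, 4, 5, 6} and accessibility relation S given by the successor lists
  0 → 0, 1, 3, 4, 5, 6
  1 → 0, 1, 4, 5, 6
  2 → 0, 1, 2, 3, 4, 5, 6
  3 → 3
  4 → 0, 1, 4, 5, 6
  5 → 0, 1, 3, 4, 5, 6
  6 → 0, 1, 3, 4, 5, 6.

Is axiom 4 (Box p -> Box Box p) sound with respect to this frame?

No

By correspondence theory, 4 is valid on a frame iff S is transitive.
Transitive: no — 1 S 0 and 0 S 3, but not 1 S 3.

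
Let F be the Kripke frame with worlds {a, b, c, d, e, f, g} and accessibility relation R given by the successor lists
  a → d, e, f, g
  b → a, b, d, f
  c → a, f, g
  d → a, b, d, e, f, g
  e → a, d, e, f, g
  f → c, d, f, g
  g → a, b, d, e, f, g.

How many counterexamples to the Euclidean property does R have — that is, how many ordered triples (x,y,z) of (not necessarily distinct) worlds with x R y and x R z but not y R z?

Enumerating: (a,f,e), (b,a,a), (b,a,b), (b,f,a), (b,f,b), (c,a,a), (c,f,a), (d,a,a), (d,a,b), (d,b,e), (d,b,g), (d,e,b), … and 18 more.
Total: 30.

30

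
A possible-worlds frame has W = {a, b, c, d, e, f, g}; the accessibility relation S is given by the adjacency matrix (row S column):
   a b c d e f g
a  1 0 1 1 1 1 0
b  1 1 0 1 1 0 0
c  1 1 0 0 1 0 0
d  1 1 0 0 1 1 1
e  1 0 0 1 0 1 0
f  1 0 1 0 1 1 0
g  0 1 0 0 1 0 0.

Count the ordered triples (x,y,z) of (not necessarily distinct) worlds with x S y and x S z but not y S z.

Enumerating: (a,c,c), (a,c,d), (a,c,f), (a,d,c), (a,d,d), (a,e,c), (a,e,e), (a,f,d), (b,a,b), (b,d,d), (b,e,b), (b,e,e), … and 23 more.
Total: 35.

35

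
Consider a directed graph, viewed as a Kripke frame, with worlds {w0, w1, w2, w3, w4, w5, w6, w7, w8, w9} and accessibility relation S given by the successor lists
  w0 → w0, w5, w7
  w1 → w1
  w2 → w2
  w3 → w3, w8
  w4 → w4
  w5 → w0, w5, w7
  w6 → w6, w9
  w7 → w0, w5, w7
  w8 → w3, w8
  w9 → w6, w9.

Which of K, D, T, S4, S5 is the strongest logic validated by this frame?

Serial (axiom D): yes — every world has a successor (e.g. w0 S w0).
Reflexive (axiom T): yes — every world is S-related to itself.
Transitive (axiom 4): yes — every two-step S-path is closed by a direct edge.
Euclidean (axiom 5): yes — any two successors of a common world are S-related.
So F validates K, D, T, S4, S5. The strongest is S5.

S5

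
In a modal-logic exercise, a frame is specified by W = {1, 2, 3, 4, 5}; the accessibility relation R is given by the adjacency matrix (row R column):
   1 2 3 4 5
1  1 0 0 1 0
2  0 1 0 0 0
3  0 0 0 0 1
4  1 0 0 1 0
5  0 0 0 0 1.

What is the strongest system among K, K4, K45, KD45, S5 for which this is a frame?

Transitive (axiom 4): yes — every two-step R-path is closed by a direct edge.
Euclidean (axiom 5): yes — any two successors of a common world are R-related.
Serial (axiom D): yes — every world has a successor (e.g. 1 R 1).
Reflexive (axiom T): no — 3 is not related to itself.
So F validates K, K4, K45, KD45; S5 would additionally require R to be reflexive. The strongest is KD45.

KD45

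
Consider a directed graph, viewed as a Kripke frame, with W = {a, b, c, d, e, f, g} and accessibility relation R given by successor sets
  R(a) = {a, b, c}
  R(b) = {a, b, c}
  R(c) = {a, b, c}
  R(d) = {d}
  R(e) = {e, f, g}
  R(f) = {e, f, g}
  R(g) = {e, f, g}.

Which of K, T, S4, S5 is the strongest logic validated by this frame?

S5

Reflexive (axiom T): yes — every world is R-related to itself.
Transitive (axiom 4): yes — every two-step R-path is closed by a direct edge.
Euclidean (axiom 5): yes — any two successors of a common world are R-related.
So F validates K, T, S4, S5. The strongest is S5.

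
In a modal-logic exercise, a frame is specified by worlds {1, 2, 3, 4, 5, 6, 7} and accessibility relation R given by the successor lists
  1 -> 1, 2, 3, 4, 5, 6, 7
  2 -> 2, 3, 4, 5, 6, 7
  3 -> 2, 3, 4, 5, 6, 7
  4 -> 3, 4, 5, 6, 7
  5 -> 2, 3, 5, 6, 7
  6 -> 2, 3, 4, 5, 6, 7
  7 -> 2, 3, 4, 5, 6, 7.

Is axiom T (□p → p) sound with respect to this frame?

Yes

Axiom T corresponds to the accessibility relation being reflexive.
Reflexive: yes — every world is R-related to itself.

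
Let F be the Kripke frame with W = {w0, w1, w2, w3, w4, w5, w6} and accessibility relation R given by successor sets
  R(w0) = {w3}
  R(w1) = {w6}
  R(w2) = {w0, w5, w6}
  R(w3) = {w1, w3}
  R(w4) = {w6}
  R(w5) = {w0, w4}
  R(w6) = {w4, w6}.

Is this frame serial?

Serial: yes — every world has a successor (e.g. w0 R w3).

Yes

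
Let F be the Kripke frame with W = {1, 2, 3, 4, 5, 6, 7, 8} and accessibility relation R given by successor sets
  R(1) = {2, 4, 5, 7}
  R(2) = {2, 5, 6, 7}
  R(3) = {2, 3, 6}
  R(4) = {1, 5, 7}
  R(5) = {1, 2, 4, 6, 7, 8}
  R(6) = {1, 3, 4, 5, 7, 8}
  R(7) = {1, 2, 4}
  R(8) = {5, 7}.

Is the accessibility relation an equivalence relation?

No

Reflexive: no — 1 is not related to itself.
Symmetric: no — 1 R 2 but not 2 R 1.
Transitive: no — 1 R 2 and 2 R 6, but not 1 R 6.
So R is not an equivalence relation.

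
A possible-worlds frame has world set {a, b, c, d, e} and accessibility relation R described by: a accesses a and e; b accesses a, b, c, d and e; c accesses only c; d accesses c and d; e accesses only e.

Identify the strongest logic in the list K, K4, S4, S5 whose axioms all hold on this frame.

S4

Transitive (axiom 4): yes — every two-step R-path is closed by a direct edge.
Reflexive (axiom T): yes — every world is R-related to itself.
Euclidean (axiom 5): no — b R a and b R c, but not a R c.
So F validates K, K4, S4; S5 would additionally require R to be Euclidean. The strongest is S4.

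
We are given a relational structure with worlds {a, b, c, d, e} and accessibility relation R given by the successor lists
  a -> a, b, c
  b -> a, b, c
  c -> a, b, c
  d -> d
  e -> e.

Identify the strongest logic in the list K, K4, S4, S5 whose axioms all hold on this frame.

S5

Transitive (axiom 4): yes — every two-step R-path is closed by a direct edge.
Reflexive (axiom T): yes — every world is R-related to itself.
Euclidean (axiom 5): yes — any two successors of a common world are R-related.
So F validates K, K4, S4, S5. The strongest is S5.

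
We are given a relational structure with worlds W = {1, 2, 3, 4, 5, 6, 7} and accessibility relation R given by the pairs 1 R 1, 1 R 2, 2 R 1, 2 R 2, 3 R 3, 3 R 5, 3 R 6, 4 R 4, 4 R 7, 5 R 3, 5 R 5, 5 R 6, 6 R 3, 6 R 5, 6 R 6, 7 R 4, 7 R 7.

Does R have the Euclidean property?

Yes

Euclidean: yes — any two successors of a common world are R-related.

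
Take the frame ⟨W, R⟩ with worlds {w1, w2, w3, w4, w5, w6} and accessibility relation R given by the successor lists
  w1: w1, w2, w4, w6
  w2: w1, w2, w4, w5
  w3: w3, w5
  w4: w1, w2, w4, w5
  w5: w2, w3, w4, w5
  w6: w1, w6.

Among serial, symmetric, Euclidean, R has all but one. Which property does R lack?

Serial: yes — every world has a successor (e.g. w1 R w1).
Symmetric: yes — every pair in R has its reverse in R.
Euclidean: no — w1 R w2 and w1 R w6, but not w2 R w6.
Only Euclidean fails.

Euclidean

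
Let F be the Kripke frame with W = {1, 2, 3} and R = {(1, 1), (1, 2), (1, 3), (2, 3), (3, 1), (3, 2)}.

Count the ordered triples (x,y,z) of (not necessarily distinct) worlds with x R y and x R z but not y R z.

Enumerating: (1,2,1), (1,2,2), (1,3,3), (2,3,3), (3,2,1), (3,2,2).

6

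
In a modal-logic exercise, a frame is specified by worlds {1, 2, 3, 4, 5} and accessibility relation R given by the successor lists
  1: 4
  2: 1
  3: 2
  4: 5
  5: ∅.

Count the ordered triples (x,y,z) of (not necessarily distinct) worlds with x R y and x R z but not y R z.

4

Enumerating: (1,4,4), (2,1,1), (3,2,2), (4,5,5).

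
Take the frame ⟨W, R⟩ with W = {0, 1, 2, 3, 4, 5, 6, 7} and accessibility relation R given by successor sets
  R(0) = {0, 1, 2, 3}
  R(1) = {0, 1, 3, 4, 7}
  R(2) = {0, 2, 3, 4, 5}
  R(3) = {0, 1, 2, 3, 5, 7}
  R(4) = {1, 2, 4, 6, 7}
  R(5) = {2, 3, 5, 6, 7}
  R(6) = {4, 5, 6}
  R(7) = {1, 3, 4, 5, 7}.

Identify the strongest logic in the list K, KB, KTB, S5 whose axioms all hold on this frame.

Symmetric (axiom B): yes — every pair in R has its reverse in R.
Reflexive (axiom T): yes — every world is R-related to itself.
Euclidean (axiom 5): no — 0 R 1 and 0 R 2, but not 1 R 2.
So F validates K, KB, KTB; S5 would additionally require R to be Euclidean. The strongest is KTB.

KTB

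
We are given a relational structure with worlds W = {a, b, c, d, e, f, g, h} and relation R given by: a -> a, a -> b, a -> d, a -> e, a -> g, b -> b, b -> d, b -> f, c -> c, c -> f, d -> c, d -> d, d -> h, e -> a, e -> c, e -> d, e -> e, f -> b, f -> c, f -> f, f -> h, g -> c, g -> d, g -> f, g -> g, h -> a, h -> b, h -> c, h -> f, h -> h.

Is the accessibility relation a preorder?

No

Reflexive: yes — every world is R-related to itself.
Transitive: no — a R b and b R f, but not a R f.
So R is not a preorder.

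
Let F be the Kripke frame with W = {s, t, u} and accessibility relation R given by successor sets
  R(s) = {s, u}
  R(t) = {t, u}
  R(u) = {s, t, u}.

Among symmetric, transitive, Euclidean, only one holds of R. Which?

Symmetric: yes — every pair in R has its reverse in R.
Transitive: no — s R u and u R t, but not s R t.
Euclidean: no — u R s and u R t, but not s R t.
Only symmetric holds.

symmetric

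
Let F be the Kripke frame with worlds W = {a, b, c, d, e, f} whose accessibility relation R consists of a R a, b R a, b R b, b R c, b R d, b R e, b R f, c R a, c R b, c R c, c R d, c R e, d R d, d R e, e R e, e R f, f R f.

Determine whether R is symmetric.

Symmetric: no — b R a but not a R b.

No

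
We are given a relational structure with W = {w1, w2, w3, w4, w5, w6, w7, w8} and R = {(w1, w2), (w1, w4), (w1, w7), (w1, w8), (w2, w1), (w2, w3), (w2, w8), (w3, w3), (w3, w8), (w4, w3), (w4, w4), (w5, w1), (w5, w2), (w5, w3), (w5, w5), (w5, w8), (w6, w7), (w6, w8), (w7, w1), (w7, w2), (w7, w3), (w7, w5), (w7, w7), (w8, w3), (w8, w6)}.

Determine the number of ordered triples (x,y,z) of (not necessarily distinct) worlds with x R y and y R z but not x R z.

Enumerating: (w1,w2,w1), (w1,w2,w3), (w1,w4,w3), (w1,w7,w1), (w1,w7,w3), (w1,w7,w5), (w1,w8,w3), (w1,w8,w6), (w2,w1,w2), (w2,w1,w4), (w2,w1,w7), (w2,w8,w6), … and 19 more.
Total: 31.

31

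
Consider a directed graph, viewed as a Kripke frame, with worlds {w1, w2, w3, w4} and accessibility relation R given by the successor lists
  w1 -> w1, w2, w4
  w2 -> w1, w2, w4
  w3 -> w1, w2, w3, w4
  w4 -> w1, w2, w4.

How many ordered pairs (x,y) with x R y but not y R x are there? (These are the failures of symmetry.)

3

Enumerating: (w3,w1), (w3,w2), (w3,w4).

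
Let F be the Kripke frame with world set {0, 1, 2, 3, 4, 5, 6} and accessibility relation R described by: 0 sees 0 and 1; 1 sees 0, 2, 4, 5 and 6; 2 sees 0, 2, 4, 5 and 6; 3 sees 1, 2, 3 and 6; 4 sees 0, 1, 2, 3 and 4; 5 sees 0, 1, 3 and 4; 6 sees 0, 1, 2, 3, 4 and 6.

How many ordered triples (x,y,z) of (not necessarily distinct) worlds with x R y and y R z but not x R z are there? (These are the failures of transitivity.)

Enumerating: (0,1,2), (0,1,4), (0,1,5), (0,1,6), (1,0,1), (1,4,1), (1,4,3), (1,5,1), (1,5,3), (1,6,1), (1,6,3), (2,0,1), … and 27 more.
Total: 39.

39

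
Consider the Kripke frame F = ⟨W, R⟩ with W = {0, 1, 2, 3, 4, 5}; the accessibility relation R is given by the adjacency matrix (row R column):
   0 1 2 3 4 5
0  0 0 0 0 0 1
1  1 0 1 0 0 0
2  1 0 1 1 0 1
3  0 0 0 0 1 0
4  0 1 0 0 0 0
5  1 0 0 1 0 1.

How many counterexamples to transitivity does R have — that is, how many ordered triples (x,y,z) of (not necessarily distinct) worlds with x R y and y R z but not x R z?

Enumerating: (0,5,0), (0,5,3), (1,0,5), (1,2,3), (1,2,5), (2,3,4), (3,4,1), (4,1,0), (4,1,2), (5,3,4).

10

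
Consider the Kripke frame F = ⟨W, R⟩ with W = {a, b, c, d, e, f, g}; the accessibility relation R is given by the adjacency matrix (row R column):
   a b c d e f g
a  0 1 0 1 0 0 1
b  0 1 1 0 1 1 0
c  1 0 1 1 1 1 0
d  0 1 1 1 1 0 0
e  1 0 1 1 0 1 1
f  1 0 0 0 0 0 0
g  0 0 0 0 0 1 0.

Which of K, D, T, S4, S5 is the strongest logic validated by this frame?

D

Serial (axiom D): yes — every world has a successor (e.g. a R b).
Reflexive (axiom T): no — a is not related to itself.
Transitive (axiom 4): no — a R b and b R c, but not a R c.
Euclidean (axiom 5): no — a R b and a R d, but not b R d.
So F validates K, D; T would additionally require R to be reflexive. The strongest is D.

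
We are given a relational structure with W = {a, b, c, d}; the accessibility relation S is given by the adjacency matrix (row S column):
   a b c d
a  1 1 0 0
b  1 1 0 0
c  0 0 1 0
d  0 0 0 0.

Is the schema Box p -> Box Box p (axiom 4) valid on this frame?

Yes

Axiom 4 corresponds to the accessibility relation being transitive.
Transitive: yes — every two-step S-path is closed by a direct edge.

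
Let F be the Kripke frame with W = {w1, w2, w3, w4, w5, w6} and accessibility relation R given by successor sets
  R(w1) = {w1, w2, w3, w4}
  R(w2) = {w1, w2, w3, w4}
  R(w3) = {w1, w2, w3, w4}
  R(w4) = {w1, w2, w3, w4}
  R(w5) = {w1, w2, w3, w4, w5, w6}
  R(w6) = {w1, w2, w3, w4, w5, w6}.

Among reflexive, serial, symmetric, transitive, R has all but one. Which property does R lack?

Reflexive: yes — every world is R-related to itself.
Serial: yes — every world has a successor (e.g. w1 R w1).
Symmetric: no — w5 R w1 but not w1 R w5.
Transitive: yes — every two-step R-path is closed by a direct edge.
Only symmetric fails.

symmetric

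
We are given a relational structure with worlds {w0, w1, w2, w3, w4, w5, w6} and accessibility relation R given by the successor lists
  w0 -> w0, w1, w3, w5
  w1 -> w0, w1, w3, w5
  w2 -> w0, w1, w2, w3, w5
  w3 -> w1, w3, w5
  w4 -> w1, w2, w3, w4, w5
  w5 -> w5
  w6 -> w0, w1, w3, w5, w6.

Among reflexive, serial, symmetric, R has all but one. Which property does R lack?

Reflexive: yes — every world is R-related to itself.
Serial: yes — every world has a successor (e.g. w0 R w0).
Symmetric: no — w0 R w3 but not w3 R w0.
Only symmetric fails.

symmetric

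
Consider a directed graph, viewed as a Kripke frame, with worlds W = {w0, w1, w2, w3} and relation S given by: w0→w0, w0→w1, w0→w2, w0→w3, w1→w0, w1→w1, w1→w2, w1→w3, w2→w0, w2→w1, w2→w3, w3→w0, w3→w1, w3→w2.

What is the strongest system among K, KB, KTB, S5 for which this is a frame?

Symmetric (axiom B): yes — every pair in S has its reverse in S.
Reflexive (axiom T): no — w2 is not related to itself.
Euclidean (axiom 5): no — w0 S w2 and w0 S w2, but not w2 S w2.
So F validates K, KB; KTB would additionally require S to be reflexive. The strongest is KB.

KB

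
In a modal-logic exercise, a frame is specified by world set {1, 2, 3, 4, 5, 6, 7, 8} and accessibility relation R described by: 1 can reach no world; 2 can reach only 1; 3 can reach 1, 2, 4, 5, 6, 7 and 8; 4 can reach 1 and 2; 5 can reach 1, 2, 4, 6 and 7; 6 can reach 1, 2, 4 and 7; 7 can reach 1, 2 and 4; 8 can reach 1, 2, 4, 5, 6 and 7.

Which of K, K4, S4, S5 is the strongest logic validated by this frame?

K4

Transitive (axiom 4): yes — every two-step R-path is closed by a direct edge.
Reflexive (axiom T): no — 1 is not related to itself.
Euclidean (axiom 5): no — 3 R 1 and 3 R 2, but not 1 R 2.
So F validates K, K4; S4 would additionally require R to be reflexive. The strongest is K4.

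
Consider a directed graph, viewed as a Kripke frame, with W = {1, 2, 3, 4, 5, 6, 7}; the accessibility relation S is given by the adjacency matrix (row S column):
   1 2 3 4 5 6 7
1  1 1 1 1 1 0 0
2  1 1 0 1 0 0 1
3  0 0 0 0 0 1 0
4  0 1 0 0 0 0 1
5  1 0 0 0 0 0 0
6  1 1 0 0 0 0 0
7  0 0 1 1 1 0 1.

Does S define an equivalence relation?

No

Reflexive: no — 3 is not related to itself.
Symmetric: no — 1 S 3 but not 3 S 1.
Transitive: no — 1 S 2 and 2 S 7, but not 1 S 7.
So S is not an equivalence relation.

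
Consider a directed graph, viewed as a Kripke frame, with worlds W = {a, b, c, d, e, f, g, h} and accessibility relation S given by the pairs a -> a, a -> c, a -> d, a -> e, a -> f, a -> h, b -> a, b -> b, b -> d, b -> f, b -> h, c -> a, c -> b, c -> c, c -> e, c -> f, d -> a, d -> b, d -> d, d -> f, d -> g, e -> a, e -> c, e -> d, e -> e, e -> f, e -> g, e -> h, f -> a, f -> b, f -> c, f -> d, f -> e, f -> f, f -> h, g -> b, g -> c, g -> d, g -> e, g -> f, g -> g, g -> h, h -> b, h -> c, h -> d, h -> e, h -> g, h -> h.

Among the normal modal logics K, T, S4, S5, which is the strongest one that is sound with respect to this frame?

Reflexive (axiom T): yes — every world is S-related to itself.
Transitive (axiom 4): no — a S c and c S b, but not a S b.
Euclidean (axiom 5): no — a S c and a S d, but not c S d.
So F validates K, T; S4 would additionally require S to be transitive. The strongest is T.

T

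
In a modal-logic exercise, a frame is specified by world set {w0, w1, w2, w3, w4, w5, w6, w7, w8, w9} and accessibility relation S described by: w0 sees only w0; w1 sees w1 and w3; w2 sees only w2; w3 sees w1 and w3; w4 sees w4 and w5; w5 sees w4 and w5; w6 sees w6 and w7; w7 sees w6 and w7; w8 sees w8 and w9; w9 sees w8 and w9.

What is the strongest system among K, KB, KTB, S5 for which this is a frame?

S5

Symmetric (axiom B): yes — every pair in S has its reverse in S.
Reflexive (axiom T): yes — every world is S-related to itself.
Euclidean (axiom 5): yes — any two successors of a common world are S-related.
So F validates K, KB, KTB, S5. The strongest is S5.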